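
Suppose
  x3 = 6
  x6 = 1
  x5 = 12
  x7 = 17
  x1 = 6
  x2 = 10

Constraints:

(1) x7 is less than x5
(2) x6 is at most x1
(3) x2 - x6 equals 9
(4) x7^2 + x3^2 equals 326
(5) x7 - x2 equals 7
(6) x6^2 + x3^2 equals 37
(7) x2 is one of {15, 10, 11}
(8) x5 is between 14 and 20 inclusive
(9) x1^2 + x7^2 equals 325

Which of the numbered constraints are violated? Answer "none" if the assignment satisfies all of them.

(1) x7 = 17, x5 = 12; 17 ≥ 12 (want <) — violated.
(2) x6 = 1, x1 = 6; 1 ≤ 6 — satisfied.
(3) x2 - x6 = 10 - 1 = 9 — satisfied.
(4) x7^2 + x3^2 = 17^2 + 6^2 = 289 + 36 = 325, not 326 — violated.
(5) x7 - x2 = 17 - 10 = 7 — satisfied.
(6) x6^2 + x3^2 = 1^2 + 6^2 = 1 + 36 = 37 — satisfied.
(7) x2 = 10 is in {15, 10, 11} — satisfied.
(8) x5 = 12 is outside [14, 20] — violated.
(9) x1^2 + x7^2 = 6^2 + 17^2 = 36 + 289 = 325 — satisfied.

Violated: 1, 4, and 8.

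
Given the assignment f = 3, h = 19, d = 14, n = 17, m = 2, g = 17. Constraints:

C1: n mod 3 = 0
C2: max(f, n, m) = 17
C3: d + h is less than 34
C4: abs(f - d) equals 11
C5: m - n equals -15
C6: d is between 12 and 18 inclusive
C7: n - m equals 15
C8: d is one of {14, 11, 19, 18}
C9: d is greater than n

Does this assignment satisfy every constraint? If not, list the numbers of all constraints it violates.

Constraints 1 and 9 are violated.

C1: 17 mod 3 = 2, not 0  FAIL
C2: max(3, 17, 2) = 17  OK
C3: d + h = 14 + 19 = 33; 33 < 34  OK
C4: abs(3 - 14) = 11  OK
C5: m - n = 2 - 17 = -15  OK
C6: d = 14 lies in [12, 18]  OK
C7: n - m = 17 - 2 = 15  OK
C8: d = 14 is in {14, 11, 19, 18}  OK
C9: d = 14, n = 17; 14 ≤ 17 (want >)  FAIL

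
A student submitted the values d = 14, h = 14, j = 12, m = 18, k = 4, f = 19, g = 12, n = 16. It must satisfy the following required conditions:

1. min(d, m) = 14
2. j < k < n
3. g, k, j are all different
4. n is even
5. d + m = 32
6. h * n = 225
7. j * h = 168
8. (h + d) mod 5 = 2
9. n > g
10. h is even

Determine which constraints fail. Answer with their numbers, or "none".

1. min(14, 18) = 14 — holds.
2. values 12, 4, 16; j = 12 is not < k = 4 — fails.
3. g = j = 12, not all different — fails.
4. n = 16 is even — holds.
5. d + m = 14 + 18 = 32 — holds.
6. h * n = 14 * 16 = 224, not 225 — fails.
7. j * h = 12 * 14 = 168 — holds.
8. h + d = 28; 28 mod 5 = 3, not 2 — fails.
9. n = 16, g = 12; 16 > 12 — holds.
10. h = 14 is even — holds.

The assignment fails constraints 2, 3, 6, and 8.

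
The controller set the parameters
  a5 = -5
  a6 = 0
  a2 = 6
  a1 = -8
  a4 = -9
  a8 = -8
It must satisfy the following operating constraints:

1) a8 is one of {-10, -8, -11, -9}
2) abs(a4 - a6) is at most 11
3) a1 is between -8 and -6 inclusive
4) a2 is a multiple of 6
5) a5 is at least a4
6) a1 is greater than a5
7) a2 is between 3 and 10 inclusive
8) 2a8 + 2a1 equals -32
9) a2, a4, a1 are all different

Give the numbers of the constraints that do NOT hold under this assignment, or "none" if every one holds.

1) a8 = -8 is in {-10, -8, -11, -9} — OK.
2) abs(-9 - 0) = 9; 9 ≤ 11 — OK.
3) a1 = -8 lies in [-8, -6] — OK.
4) 6 / 6 = 1, so 6 divides 6 — OK.
5) a5 = -5, a4 = -9; -5 ≥ -9 — OK.
6) a1 = -8, a5 = -5; -8 ≤ -5 (want >) — violated.
7) a2 = 6 lies in [3, 10] — OK.
8) 2a8 + 2a1 = 2(-8) + 2(-8) = -32 — OK.
9) values 6, -9, -8 are pairwise distinct — OK.

Violated: 6.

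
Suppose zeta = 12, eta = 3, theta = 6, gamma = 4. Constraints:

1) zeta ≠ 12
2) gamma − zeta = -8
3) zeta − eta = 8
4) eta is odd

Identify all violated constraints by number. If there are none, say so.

1) zeta = 12, but 12 is required to differ  ✗
2) gamma − zeta = 4 − 12 = -8  ✓
3) zeta − eta = 12 − 3 = 9, not 8  ✗
4) eta = 3 is odd  ✓

Constraints 1 and 3 do not hold.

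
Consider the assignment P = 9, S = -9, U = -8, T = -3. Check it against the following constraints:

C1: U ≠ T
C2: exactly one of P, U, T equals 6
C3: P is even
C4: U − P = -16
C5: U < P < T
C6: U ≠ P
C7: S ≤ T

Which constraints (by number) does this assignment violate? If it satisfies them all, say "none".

Violated: 2, 3, 4, and 5.

C1: U = -8, T = -3; distinct — satisfied.
C2: P=9, U=-8, T=-3; 0 of them equal 6, not exactly one — violated.
C3: P = 9 is odd — violated.
C4: U − P = -8 − 9 = -17, not -16 — violated.
C5: values -8, 9, -3; P = 9 is not < T = -3 — violated.
C6: U = -8, P = 9; distinct — satisfied.
C7: S = -9, T = -3; -9 ≤ -3 — satisfied.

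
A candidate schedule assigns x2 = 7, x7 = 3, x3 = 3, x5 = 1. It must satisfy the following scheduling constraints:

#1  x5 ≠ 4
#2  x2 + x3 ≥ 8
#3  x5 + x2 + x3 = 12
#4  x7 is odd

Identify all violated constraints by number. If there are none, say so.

Violated: 3.

#1 x5 = 1, and 1 ≠ 4  ✔
#2 x2 + x3 = 7 + 3 = 10; 10 ≥ 8  ✔
#3 x5 + x2 + x3 = 1 + 7 + 3 = 11, not 12  ✘
#4 x7 = 3 is odd  ✔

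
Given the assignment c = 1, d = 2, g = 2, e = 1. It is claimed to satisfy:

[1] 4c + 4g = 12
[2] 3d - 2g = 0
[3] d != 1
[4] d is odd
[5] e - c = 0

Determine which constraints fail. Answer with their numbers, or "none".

No — constraints 2 and 4 are not satisfied.

[1] 4c + 4g = 4(1) + 4(2) = 12 — holds.
[2] 3d - 2g = 3(2) - 2(2) = 2, not 0 — fails.
[3] d = 2, and 2 ≠ 1 — holds.
[4] d = 2 is even — fails.
[5] e - c = 1 - 1 = 0 — holds.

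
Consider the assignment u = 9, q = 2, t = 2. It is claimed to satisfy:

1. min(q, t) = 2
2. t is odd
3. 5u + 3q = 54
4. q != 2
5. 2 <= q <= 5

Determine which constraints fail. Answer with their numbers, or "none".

1. min(2, 2) = 2 — holds.
2. t = 2 is even — does not hold.
3. 5u + 3q = 5(9) + 3(2) = 51, not 54 — does not hold.
4. q = 2, but 2 is required to differ — does not hold.
5. q = 2 lies in [2, 5] — holds.

Violated: 2, 3, 4.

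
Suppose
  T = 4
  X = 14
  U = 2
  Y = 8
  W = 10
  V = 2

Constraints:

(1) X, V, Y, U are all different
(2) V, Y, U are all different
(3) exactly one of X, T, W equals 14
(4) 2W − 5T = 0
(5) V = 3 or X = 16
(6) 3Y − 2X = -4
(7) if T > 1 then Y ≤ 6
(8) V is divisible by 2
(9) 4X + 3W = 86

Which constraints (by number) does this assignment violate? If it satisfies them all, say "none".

Constraints 1, 2, 5, and 7 do not hold.

(1) V = U = 2, not all different — does not hold.
(2) V = U = 2, not all different — does not hold.
(3) X=14, T=4, W=10; 1 of them equals 14 — holds.
(4) 2W − 5T = 2(10) − 5(4) = 0 — holds.
(5) V = 2 ≠ 3 and X = 14 ≠ 16; both disjuncts false — does not hold.
(6) 3Y − 2X = 3(8) − 2(14) = -4 — holds.
(7) T = 4 > 1, so we need Y ≤ 6; but Y = 8 > 6 — does not hold.
(8) 2 / 2 = 1, so 2 divides 2 — holds.
(9) 4X + 3W = 4(14) + 3(10) = 86 — holds.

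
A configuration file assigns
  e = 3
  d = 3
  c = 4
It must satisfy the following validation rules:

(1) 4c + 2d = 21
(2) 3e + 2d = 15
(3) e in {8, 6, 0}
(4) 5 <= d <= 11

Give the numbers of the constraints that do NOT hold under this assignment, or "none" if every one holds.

Constraints 1, 3, and 4 do not hold.

(1) 4c + 2d = 4(4) + 2(3) = 22, not 21  no
(2) 3e + 2d = 3(3) + 2(3) = 15  yes
(3) e = 3 is not in {8, 6, 0}  no
(4) d = 3 is outside [5, 11]  no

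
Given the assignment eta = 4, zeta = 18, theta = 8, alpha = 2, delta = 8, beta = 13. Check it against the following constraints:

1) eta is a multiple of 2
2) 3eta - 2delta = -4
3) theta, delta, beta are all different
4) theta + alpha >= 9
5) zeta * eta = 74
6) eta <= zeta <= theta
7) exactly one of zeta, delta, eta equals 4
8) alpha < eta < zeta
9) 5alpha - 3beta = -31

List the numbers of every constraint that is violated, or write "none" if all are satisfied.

The assignment fails constraints 3, 5, 6, 9.

1) 4 / 2 = 2, so 2 divides 4 — OK.
2) 3eta - 2delta = 3(4) - 2(8) = -4 — OK.
3) theta = delta = 8, not all different — violated.
4) theta + alpha = 8 + 2 = 10; 10 ≥ 9 — OK.
5) zeta * eta = 18 * 4 = 72, not 74 — violated.
6) values 4, 18, 8; zeta = 18 is not <= theta = 8 — violated.
7) zeta=18, delta=8, eta=4; 1 of them equals 4 — OK.
8) values 2 < 4 < 18 — OK.
9) 5alpha - 3beta = 5(2) - 3(13) = -29, not -31 — violated.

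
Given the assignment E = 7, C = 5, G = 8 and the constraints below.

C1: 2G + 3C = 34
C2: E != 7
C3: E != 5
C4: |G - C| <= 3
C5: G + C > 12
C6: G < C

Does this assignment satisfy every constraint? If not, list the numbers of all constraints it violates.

Constraints 1, 2, and 6 are violated.

C1: 2G + 3C = 2(8) + 3(5) = 31, not 34  FAIL
C2: E = 7, but 7 is required to differ  FAIL
C3: E = 7, and 7 ≠ 5  OK
C4: |8 - 5| = 3; 3 ≤ 3  OK
C5: G + C = 8 + 5 = 13; 13 > 12  OK
C6: G = 8, C = 5; 8 ≥ 5 (want <)  FAIL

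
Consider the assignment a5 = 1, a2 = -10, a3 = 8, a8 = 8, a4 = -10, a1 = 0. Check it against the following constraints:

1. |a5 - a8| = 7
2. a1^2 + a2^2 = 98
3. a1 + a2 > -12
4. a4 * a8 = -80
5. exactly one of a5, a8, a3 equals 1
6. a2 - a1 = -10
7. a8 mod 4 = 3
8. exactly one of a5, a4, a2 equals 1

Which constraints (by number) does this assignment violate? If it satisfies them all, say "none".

Constraints 2, 7 are violated.

1. |1 - 8| = 7 — holds.
2. a1^2 + a2^2 = 0^2 + (-10)^2 = 0 + 100 = 100, not 98 — fails.
3. a1 + a2 = 0 + (-10) = -10; -10 > -12 — holds.
4. a4 * a8 = -10 * 8 = -80 — holds.
5. a5=1, a8=8, a3=8; 1 of them equals 1 — holds.
6. a2 - a1 = -10 - 0 = -10 — holds.
7. 8 mod 4 = 0, not 3 — fails.
8. a5=1, a4=-10, a2=-10; 1 of them equals 1 — holds.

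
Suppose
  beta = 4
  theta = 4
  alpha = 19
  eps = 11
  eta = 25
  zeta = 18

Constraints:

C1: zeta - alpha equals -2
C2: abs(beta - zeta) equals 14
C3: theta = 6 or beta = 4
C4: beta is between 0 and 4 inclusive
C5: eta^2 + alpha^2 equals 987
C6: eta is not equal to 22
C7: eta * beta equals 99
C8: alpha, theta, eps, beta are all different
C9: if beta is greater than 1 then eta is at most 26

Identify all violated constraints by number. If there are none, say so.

Constraints 1, 5, 7, and 8 are violated.

C1: zeta - alpha = 18 - 19 = -1, not -2 — violated.
C2: abs(4 - 18) = 14 — OK.
C3: theta = 4 ≠ 6, but beta = 4 = 4 (second disjunct) — OK.
C4: beta = 4 lies in [0, 4] — OK.
C5: eta^2 + alpha^2 = 25^2 + 19^2 = 625 + 361 = 986, not 987 — violated.
C6: eta = 25, and 25 ≠ 22 — OK.
C7: eta * beta = 25 * 4 = 100, not 99 — violated.
C8: theta = beta = 4, not all different — violated.
C9: beta = 4 > 1, so we need eta ≤ 26; eta = 25 ≤ 26 — OK.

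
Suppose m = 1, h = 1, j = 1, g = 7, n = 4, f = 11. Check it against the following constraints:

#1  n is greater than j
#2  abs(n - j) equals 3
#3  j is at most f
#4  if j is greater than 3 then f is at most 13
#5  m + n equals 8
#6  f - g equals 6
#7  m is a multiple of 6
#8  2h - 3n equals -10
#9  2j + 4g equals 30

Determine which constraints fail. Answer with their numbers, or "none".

No — constraints 5, 6, 7 are not satisfied.

#1 n = 4, j = 1; 4 > 1 — satisfied.
#2 abs(4 - 1) = 3 — satisfied.
#3 j = 1, f = 11; 1 ≤ 11 — satisfied.
#4 j = 1, not > 3; antecedent false, conditional vacuously true — satisfied.
#5 m + n = 1 + 4 = 5, not 8 — violated.
#6 f - g = 11 - 7 = 4, not 6 — violated.
#7 1 = 6*0 + 1, so 6 does not divide 1 — violated.
#8 2h - 3n = 2(1) - 3(4) = -10 — satisfied.
#9 2j + 4g = 2(1) + 4(7) = 30 — satisfied.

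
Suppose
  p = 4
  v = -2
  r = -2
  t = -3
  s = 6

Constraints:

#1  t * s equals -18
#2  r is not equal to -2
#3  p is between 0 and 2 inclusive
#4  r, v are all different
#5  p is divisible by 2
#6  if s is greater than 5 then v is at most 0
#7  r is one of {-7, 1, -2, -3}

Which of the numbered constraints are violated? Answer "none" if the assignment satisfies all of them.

#1 t * s = -3 * 6 = -18 — holds.
#2 r = -2, but -2 is required to differ — fails.
#3 p = 4 is outside [0, 2] — fails.
#4 r = v = -2, not all different — fails.
#5 4 / 2 = 2, so 2 divides 4 — holds.
#6 s = 6 > 5, so we need v ≤ 0; v = -2 ≤ 0 — holds.
#7 r = -2 is in {-7, 1, -2, -3} — holds.

Violated: 2, 3, and 4.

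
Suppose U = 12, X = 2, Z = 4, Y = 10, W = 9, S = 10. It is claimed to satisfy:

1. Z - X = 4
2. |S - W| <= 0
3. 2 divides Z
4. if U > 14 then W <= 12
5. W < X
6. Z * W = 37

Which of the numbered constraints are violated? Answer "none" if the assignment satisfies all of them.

Violated: 1, 2, 5, 6.

1. Z - X = 4 - 2 = 2, not 4 — does not hold.
2. |10 - 9| = 1; 1 > 0, exceeds bound 0 — does not hold.
3. 4 / 2 = 2, so 2 divides 4 — holds.
4. U = 12, not > 14; antecedent false, conditional vacuously true — holds.
5. W = 9, X = 2; 9 ≥ 2 (want <) — does not hold.
6. Z * W = 4 * 9 = 36, not 37 — does not hold.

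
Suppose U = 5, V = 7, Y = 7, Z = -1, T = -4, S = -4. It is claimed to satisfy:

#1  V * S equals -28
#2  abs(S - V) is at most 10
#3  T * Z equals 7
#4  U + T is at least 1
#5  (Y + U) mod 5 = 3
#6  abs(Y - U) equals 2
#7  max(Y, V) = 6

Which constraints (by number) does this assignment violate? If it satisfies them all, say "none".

No — constraints 2, 3, 5, and 7 are not satisfied.

#1 V * S = 7 * (-4) = -28 — holds.
#2 abs(-4 - 7) = 11; 11 > 10, exceeds bound 10 — fails.
#3 T * Z = -4 * (-1) = 4, not 7 — fails.
#4 U + T = 5 + (-4) = 1; 1 ≥ 1 — holds.
#5 Y + U = 12; 12 mod 5 = 2, not 3 — fails.
#6 abs(7 - 5) = 2 — holds.
#7 max(7, 7) = 7, not 6 — fails.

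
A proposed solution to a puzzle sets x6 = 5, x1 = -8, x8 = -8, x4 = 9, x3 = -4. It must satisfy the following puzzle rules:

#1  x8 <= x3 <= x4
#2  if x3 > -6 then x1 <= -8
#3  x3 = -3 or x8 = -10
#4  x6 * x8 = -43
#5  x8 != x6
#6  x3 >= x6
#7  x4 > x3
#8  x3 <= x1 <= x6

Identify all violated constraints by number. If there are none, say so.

#1 values -8 <= -4 <= 9  true
#2 x3 = -4 > -6, so we need x1 ≤ -8; x1 = -8 ≤ -8  true
#3 x3 = -4 ≠ -3 and x8 = -8 ≠ -10; both disjuncts false  false
#4 x6 * x8 = 5 * (-8) = -40, not -43  false
#5 x8 = -8, x6 = 5; distinct  true
#6 x3 = -4, x6 = 5; -4 < 5 (want ≥)  false
#7 x4 = 9, x3 = -4; 9 > -4  true
#8 values -4, -8, 5; x3 = -4 is not <= x1 = -8  false

The assignment fails constraints 3, 4, 6, and 8.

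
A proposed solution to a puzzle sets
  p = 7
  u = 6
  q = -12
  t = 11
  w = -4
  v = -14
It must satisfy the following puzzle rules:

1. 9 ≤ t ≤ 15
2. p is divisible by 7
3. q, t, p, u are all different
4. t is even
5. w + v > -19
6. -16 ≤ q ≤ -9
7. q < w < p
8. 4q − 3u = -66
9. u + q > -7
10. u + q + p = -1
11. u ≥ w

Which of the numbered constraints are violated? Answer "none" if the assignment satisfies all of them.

1. t = 11 lies in [9, 15]  yes
2. 7 / 7 = 1, so 7 divides 7  yes
3. values -12, 11, 7, 6 are pairwise distinct  yes
4. t = 11 is odd  no
5. w + v = -4 + (-14) = -18; -18 > -19  yes
6. q = -12 lies in [-16, -9]  yes
7. values -12 < -4 < 7  yes
8. 4q − 3u = 4(-12) − 3(6) = -66  yes
9. u + q = 6 + (-12) = -6; -6 > -7  yes
10. u + q + p = 6 + (-12) + 7 = 1, not -1  no
11. u = 6, w = -4; 6 ≥ -4  yes

The assignment fails constraints 4 and 10.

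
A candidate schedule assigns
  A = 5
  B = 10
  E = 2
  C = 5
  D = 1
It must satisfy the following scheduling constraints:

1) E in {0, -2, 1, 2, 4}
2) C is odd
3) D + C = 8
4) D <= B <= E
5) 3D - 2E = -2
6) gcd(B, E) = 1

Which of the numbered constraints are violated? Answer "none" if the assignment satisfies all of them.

1) E = 2 is in {0, -2, 1, 2, 4}  OK
2) C = 5 is odd  OK
3) D + C = 1 + 5 = 6, not 8  FAIL
4) values 1, 10, 2; B = 10 is not <= E = 2  FAIL
5) 3D - 2E = 3(1) - 2(2) = -1, not -2  FAIL
6) gcd(10, 2) = 2, not 1  FAIL

Constraints 3, 4, 5, and 6 do not hold.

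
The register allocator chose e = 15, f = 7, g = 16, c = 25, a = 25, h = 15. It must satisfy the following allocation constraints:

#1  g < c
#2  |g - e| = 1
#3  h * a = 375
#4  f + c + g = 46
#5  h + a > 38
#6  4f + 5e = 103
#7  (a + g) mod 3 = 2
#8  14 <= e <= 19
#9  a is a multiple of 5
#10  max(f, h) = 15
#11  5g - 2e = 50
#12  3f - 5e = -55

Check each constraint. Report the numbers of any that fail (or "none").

Violated: 4 and 12.

#1 g = 16, c = 25; 16 < 25 — satisfied.
#2 |16 - 15| = 1 — satisfied.
#3 h * a = 15 * 25 = 375 — satisfied.
#4 f + c + g = 7 + 25 + 16 = 48, not 46 — violated.
#5 h + a = 15 + 25 = 40; 40 > 38 — satisfied.
#6 4f + 5e = 4(7) + 5(15) = 103 — satisfied.
#7 a + g = 41; 41 mod 3 = 2 — satisfied.
#8 e = 15 lies in [14, 19] — satisfied.
#9 25 / 5 = 5, so 5 divides 25 — satisfied.
#10 max(7, 15) = 15 — satisfied.
#11 5g - 2e = 5(16) - 2(15) = 50 — satisfied.
#12 3f - 5e = 3(7) - 5(15) = -54, not -55 — violated.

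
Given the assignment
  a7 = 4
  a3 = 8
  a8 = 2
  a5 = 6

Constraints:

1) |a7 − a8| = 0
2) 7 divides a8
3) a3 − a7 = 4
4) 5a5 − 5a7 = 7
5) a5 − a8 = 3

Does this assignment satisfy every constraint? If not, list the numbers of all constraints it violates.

1) |4 − 2| = 2, not 0  no
2) 2 = 7×0 + 2, so 7 does not divide 2  no
3) a3 − a7 = 8 − 4 = 4  yes
4) 5a5 − 5a7 = 5(6) − 5(4) = 10, not 7  no
5) a5 − a8 = 6 − 2 = 4, not 3  no

Constraints 1, 2, 4, and 5 do not hold.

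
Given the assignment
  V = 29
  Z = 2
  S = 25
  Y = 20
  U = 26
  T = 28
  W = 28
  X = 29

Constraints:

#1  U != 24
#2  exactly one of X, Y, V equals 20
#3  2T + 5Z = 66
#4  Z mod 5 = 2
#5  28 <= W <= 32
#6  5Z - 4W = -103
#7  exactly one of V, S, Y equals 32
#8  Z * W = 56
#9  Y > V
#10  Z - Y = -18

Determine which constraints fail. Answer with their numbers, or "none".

#1 U = 26, and 26 ≠ 24  holds
#2 X=29, Y=20, V=29; 1 of them equals 20  holds
#3 2T + 5Z = 2(28) + 5(2) = 66  holds
#4 2 mod 5 = 2  holds
#5 W = 28 lies in [28, 32]  holds
#6 5Z - 4W = 5(2) - 4(28) = -102, not -103  fails
#7 V=29, S=25, Y=20; 0 of them equal 32, not exactly one  fails
#8 Z * W = 2 * 28 = 56  holds
#9 Y = 20, V = 29; 20 ≤ 29 (want >)  fails
#10 Z - Y = 2 - 20 = -18  holds

The assignment fails constraints 6, 7, and 9.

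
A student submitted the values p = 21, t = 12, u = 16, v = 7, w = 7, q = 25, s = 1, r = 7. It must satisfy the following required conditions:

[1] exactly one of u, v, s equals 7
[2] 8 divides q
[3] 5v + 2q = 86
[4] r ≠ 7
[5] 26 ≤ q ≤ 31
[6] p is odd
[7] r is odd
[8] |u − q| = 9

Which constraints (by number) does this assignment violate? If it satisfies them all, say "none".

The assignment fails constraints 2, 3, 4, and 5.

[1] u=16, v=7, s=1; 1 of them equals 7 — satisfied.
[2] 25 = 8×3 + 1, so 8 does not divide 25 — violated.
[3] 5v + 2q = 5(7) + 2(25) = 85, not 86 — violated.
[4] r = 7, but 7 is required to differ — violated.
[5] q = 25 is outside [26, 31] — violated.
[6] p = 21 is odd — satisfied.
[7] r = 7 is odd — satisfied.
[8] |16 − 25| = 9 — satisfied.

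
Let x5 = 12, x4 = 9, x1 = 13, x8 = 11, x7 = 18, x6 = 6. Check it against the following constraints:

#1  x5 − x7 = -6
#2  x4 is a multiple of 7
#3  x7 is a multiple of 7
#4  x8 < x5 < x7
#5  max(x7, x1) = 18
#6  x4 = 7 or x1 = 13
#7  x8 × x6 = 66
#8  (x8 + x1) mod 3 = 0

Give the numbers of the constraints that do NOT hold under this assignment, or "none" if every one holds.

Constraints 2 and 3 do not hold.

#1 x5 − x7 = 12 − 18 = -6 — holds.
#2 9 = 7×1 + 2, so 7 does not divide 9 — fails.
#3 18 = 7×2 + 4, so 7 does not divide 18 — fails.
#4 values 11 < 12 < 18 — holds.
#5 max(18, 13) = 18 — holds.
#6 x4 = 9 ≠ 7, but x1 = 13 = 13 (second disjunct) — holds.
#7 x8 × x6 = 11 × 6 = 66 — holds.
#8 x8 + x1 = 24; 24 mod 3 = 0 — holds.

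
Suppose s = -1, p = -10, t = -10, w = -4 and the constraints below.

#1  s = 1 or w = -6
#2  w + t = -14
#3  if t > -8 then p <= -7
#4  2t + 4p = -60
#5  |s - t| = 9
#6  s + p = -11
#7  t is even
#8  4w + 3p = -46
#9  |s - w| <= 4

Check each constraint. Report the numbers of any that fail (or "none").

#1 s = -1 ≠ 1 and w = -4 ≠ -6; both disjuncts false — violated.
#2 w + t = -4 + (-10) = -14 — satisfied.
#3 t = -10, not > -8; antecedent false, conditional vacuously true — satisfied.
#4 2t + 4p = 2(-10) + 4(-10) = -60 — satisfied.
#5 |-1 - (-10)| = 9 — satisfied.
#6 s + p = -1 + (-10) = -11 — satisfied.
#7 t = -10 is even — satisfied.
#8 4w + 3p = 4(-4) + 3(-10) = -46 — satisfied.
#9 |-1 - (-4)| = 3; 3 ≤ 4 — satisfied.

The assignment fails constraint 1.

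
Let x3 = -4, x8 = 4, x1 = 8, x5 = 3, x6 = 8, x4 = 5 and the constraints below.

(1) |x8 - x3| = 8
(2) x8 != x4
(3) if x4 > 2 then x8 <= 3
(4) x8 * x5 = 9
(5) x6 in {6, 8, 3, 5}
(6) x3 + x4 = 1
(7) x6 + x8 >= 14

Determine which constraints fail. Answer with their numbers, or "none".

The assignment fails constraints 3, 4, 7.

(1) |4 - (-4)| = 8 — satisfied.
(2) x8 = 4, x4 = 5; distinct — satisfied.
(3) x4 = 5 > 2, so we need x8 ≤ 3; but x8 = 4 > 3 — violated.
(4) x8 * x5 = 4 * 3 = 12, not 9 — violated.
(5) x6 = 8 is in {6, 8, 3, 5} — satisfied.
(6) x3 + x4 = -4 + 5 = 1 — satisfied.
(7) x6 + x8 = 8 + 4 = 12; 12 < 14, bound 14 not met — violated.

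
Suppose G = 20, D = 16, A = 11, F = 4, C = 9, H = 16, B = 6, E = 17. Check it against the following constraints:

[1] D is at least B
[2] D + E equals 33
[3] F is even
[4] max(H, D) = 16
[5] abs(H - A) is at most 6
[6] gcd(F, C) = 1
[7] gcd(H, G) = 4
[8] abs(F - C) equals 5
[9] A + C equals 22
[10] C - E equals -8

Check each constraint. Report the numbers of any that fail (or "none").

The assignment fails constraint 9.

[1] D = 16, B = 6; 16 ≥ 6 — OK.
[2] D + E = 16 + 17 = 33 — OK.
[3] F = 4 is even — OK.
[4] max(16, 16) = 16 — OK.
[5] abs(16 - 11) = 5; 5 ≤ 6 — OK.
[6] gcd(4, 9) = 1 — OK.
[7] gcd(16, 20) = 4 — OK.
[8] abs(4 - 9) = 5 — OK.
[9] A + C = 11 + 9 = 20, not 22 — violated.
[10] C - E = 9 - 17 = -8 — OK.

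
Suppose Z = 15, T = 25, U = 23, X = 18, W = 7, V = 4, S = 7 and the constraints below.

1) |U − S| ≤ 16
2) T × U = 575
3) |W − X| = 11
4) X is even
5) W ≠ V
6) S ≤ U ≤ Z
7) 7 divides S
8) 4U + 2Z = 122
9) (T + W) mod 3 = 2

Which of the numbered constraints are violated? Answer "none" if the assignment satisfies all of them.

1) |23 − 7| = 16; 16 ≤ 16  true
2) T × U = 25 × 23 = 575  true
3) |7 − 18| = 11  true
4) X = 18 is even  true
5) W = 7, V = 4; distinct  true
6) values 7, 23, 15; U = 23 is not ≤ Z = 15  false
7) 7 / 7 = 1, so 7 divides 7  true
8) 4U + 2Z = 4(23) + 2(15) = 122  true
9) T + W = 32; 32 mod 3 = 2  true

Constraint 6 is violated.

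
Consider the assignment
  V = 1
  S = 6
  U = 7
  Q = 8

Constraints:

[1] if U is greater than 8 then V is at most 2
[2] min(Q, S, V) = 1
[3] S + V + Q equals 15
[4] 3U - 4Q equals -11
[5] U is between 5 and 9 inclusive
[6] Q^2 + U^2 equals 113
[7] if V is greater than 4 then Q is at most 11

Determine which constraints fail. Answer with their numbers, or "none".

None — every constraint holds.

[1] U = 7, not > 8; antecedent false, conditional vacuously true — OK.
[2] min(8, 6, 1) = 1 — OK.
[3] S + V + Q = 6 + 1 + 8 = 15 — OK.
[4] 3U - 4Q = 3(7) - 4(8) = -11 — OK.
[5] U = 7 lies in [5, 9] — OK.
[6] Q^2 + U^2 = 8^2 + 7^2 = 64 + 49 = 113 — OK.
[7] V = 1, not > 4; antecedent false, conditional vacuously true — OK.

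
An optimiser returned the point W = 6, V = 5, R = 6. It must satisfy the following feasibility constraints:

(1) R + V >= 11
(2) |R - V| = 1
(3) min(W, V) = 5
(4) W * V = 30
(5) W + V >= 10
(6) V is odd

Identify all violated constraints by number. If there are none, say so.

(1) R + V = 6 + 5 = 11; 11 ≥ 11  OK
(2) |6 - 5| = 1  OK
(3) min(6, 5) = 5  OK
(4) W * V = 6 * 5 = 30  OK
(5) W + V = 6 + 5 = 11; 11 ≥ 10  OK
(6) V = 5 is odd  OK

All constraints are satisfied.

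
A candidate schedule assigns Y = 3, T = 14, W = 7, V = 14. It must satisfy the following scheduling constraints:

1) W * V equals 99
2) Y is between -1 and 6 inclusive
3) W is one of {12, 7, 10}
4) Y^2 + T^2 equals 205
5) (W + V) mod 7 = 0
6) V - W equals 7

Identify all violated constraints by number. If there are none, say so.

1) W * V = 7 * 14 = 98, not 99  false
2) Y = 3 lies in [-1, 6]  true
3) W = 7 is in {12, 7, 10}  true
4) Y^2 + T^2 = 3^2 + 14^2 = 9 + 196 = 205  true
5) W + V = 21; 21 mod 7 = 0  true
6) V - W = 14 - 7 = 7  true

The assignment fails constraint 1.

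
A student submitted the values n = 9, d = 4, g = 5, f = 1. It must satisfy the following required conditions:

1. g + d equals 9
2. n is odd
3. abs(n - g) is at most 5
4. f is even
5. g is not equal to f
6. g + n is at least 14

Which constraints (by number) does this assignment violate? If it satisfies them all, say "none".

Constraint 4 is violated.

1. g + d = 5 + 4 = 9  OK
2. n = 9 is odd  OK
3. abs(9 - 5) = 4; 4 ≤ 5  OK
4. f = 1 is odd  FAIL
5. g = 5, f = 1; distinct  OK
6. g + n = 5 + 9 = 14; 14 ≥ 14  OK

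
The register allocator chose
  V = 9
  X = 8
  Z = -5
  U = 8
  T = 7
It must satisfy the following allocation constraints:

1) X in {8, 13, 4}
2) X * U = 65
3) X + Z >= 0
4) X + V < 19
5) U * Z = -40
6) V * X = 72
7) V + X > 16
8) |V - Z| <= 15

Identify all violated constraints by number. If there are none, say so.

The assignment fails constraint 2.

1) X = 8 is in {8, 13, 4}  ✓
2) X * U = 8 * 8 = 64, not 65  ✗
3) X + Z = 8 + (-5) = 3; 3 ≥ 0  ✓
4) X + V = 8 + 9 = 17; 17 < 19  ✓
5) U * Z = 8 * (-5) = -40  ✓
6) V * X = 9 * 8 = 72  ✓
7) V + X = 9 + 8 = 17; 17 > 16  ✓
8) |9 - (-5)| = 14; 14 ≤ 15  ✓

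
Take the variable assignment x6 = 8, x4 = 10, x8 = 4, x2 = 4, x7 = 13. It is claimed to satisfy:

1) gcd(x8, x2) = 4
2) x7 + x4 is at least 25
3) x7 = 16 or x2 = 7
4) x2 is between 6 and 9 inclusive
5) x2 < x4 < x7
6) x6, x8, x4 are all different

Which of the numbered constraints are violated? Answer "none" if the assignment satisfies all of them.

No — constraints 2, 3, 4 are not satisfied.

1) gcd(4, 4) = 4  ✓
2) x7 + x4 = 13 + 10 = 23; 23 < 25, bound 25 not met  ✗
3) x7 = 13 ≠ 16 and x2 = 4 ≠ 7; both disjuncts false  ✗
4) x2 = 4 is outside [6, 9]  ✗
5) values 4 < 10 < 13  ✓
6) values 8, 4, 10 are pairwise distinct  ✓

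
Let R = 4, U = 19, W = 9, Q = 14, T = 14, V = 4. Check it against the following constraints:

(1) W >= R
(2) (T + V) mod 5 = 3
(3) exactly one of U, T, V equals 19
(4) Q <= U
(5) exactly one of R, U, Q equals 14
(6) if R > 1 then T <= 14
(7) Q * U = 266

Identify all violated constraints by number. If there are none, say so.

(1) W = 9, R = 4; 9 ≥ 4 — OK.
(2) T + V = 18; 18 mod 5 = 3 — OK.
(3) U=19, T=14, V=4; 1 of them equals 19 — OK.
(4) Q = 14, U = 19; 14 ≤ 19 — OK.
(5) R=4, U=19, Q=14; 1 of them equals 14 — OK.
(6) R = 4 > 1, so we need T ≤ 14; T = 14 ≤ 14 — OK.
(7) Q * U = 14 * 19 = 266 — OK.

Yes — all constraints hold.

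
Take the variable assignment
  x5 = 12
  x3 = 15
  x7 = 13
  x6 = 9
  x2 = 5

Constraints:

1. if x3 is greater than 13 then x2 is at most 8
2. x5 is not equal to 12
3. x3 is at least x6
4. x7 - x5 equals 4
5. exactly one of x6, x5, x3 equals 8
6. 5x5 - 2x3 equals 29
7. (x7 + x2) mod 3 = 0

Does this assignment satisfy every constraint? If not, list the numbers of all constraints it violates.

1. x3 = 15 > 13, so we need x2 ≤ 8; x2 = 5 ≤ 8  OK
2. x5 = 12, but 12 is required to differ  FAIL
3. x3 = 15, x6 = 9; 15 ≥ 9  OK
4. x7 - x5 = 13 - 12 = 1, not 4  FAIL
5. x6=9, x5=12, x3=15; 0 of them equal 8, not exactly one  FAIL
6. 5x5 - 2x3 = 5(12) - 2(15) = 30, not 29  FAIL
7. x7 + x2 = 18; 18 mod 3 = 0  OK

Violated: 2, 4, 5, 6.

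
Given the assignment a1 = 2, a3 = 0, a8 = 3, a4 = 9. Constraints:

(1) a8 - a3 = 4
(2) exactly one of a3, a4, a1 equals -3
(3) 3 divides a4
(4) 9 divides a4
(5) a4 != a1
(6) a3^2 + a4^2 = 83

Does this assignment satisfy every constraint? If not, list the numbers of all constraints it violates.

(1) a8 - a3 = 3 - 0 = 3, not 4  no
(2) a3=0, a4=9, a1=2; 0 of them equal -3, not exactly one  no
(3) 9 / 3 = 3, so 3 divides 9  yes
(4) 9 / 9 = 1, so 9 divides 9  yes
(5) a4 = 9, a1 = 2; distinct  yes
(6) a3^2 + a4^2 = 0^2 + 9^2 = 0 + 81 = 81, not 83  no

The assignment fails constraints 1, 2, 6.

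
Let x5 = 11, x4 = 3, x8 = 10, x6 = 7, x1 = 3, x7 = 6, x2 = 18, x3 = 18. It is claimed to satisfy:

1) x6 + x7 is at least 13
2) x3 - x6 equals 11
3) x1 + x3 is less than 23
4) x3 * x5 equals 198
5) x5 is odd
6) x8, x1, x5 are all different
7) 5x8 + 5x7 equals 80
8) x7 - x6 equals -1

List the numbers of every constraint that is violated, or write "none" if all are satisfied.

1) x6 + x7 = 7 + 6 = 13; 13 ≥ 13 — holds.
2) x3 - x6 = 18 - 7 = 11 — holds.
3) x1 + x3 = 3 + 18 = 21; 21 < 23 — holds.
4) x3 * x5 = 18 * 11 = 198 — holds.
5) x5 = 11 is odd — holds.
6) values 10, 3, 11 are pairwise distinct — holds.
7) 5x8 + 5x7 = 5(10) + 5(6) = 80 — holds.
8) x7 - x6 = 6 - 7 = -1 — holds.

No violations.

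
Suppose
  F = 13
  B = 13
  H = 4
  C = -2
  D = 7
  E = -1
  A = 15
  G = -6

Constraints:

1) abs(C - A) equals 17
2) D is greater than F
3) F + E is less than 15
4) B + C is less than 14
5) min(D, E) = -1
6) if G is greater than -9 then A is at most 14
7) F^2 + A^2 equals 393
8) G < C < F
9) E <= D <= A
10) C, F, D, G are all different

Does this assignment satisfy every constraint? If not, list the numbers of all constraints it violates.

Constraints 2, 6, and 7 do not hold.

1) abs(-2 - 15) = 17 — holds.
2) D = 7, F = 13; 7 ≤ 13 (want >) — fails.
3) F + E = 13 + (-1) = 12; 12 < 15 — holds.
4) B + C = 13 + (-2) = 11; 11 < 14 — holds.
5) min(7, -1) = -1 — holds.
6) G = -6 > -9, so we need A ≤ 14; but A = 15 > 14 — fails.
7) F^2 + A^2 = 13^2 + 15^2 = 169 + 225 = 394, not 393 — fails.
8) values -6 < -2 < 13 — holds.
9) values -1 <= 7 <= 15 — holds.
10) values -2, 13, 7, -6 are pairwise distinct — holds.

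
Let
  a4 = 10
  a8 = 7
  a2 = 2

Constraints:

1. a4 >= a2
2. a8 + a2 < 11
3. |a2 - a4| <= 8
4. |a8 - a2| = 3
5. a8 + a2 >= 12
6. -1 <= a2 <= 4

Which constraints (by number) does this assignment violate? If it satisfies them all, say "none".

1. a4 = 10, a2 = 2; 10 ≥ 2  ✓
2. a8 + a2 = 7 + 2 = 9; 9 < 11  ✓
3. |2 - 10| = 8; 8 ≤ 8  ✓
4. |7 - 2| = 5, not 3  ✗
5. a8 + a2 = 7 + 2 = 9; 9 < 12, bound 12 not met  ✗
6. a2 = 2 lies in [-1, 4]  ✓

No — constraints 4 and 5 are not satisfied.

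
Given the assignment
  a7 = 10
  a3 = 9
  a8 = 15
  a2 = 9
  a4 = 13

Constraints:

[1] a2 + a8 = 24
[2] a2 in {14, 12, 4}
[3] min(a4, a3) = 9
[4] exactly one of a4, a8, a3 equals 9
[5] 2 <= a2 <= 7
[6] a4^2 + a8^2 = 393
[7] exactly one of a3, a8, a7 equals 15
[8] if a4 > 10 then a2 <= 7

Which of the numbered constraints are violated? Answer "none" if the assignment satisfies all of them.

Constraints 2, 5, 6, and 8 are violated.

[1] a2 + a8 = 9 + 15 = 24  yes
[2] a2 = 9 is not in {14, 12, 4}  no
[3] min(13, 9) = 9  yes
[4] a4=13, a8=15, a3=9; 1 of them equals 9  yes
[5] a2 = 9 is outside [2, 7]  no
[6] a4^2 + a8^2 = 13^2 + 15^2 = 169 + 225 = 394, not 393  no
[7] a3=9, a8=15, a7=10; 1 of them equals 15  yes
[8] a4 = 13 > 10, so we need a2 ≤ 7; but a2 = 9 > 7  no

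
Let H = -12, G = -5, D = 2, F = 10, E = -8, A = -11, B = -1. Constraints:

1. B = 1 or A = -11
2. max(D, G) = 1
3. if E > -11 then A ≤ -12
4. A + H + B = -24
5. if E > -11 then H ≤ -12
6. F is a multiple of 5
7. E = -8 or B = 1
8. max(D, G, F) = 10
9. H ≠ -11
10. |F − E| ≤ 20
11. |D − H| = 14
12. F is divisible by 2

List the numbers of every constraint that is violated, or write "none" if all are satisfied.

1. B = -1 ≠ 1, but A = -11 = -11 (second disjunct)  ✔
2. max(2, -5) = 2, not 1  ✘
3. E = -8 > -11, so we need A ≤ -12; but A = -11 > -12  ✘
4. A + H + B = -11 + (-12) + (-1) = -24  ✔
5. E = -8 > -11, so we need H ≤ -12; H = -12 ≤ -12  ✔
6. 10 / 5 = 2, so 5 divides 10  ✔
7. E = -8 = -8 (first disjunct)  ✔
8. max(2, -5, 10) = 10  ✔
9. H = -12, and -12 ≠ -11  ✔
10. |10 − (-8)| = 18; 18 ≤ 20  ✔
11. |2 − (-12)| = 14  ✔
12. 10 / 2 = 5, so 2 divides 10  ✔

Violated: 2 and 3.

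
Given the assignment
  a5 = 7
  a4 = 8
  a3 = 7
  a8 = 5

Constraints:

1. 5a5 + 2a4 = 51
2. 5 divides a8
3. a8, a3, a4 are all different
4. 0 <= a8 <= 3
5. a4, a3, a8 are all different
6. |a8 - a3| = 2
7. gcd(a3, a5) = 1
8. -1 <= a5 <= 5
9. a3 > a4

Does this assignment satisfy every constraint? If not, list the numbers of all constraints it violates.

Constraints 4, 7, 8, and 9 do not hold.

1. 5a5 + 2a4 = 5(7) + 2(8) = 51 — OK.
2. 5 / 5 = 1, so 5 divides 5 — OK.
3. values 5, 7, 8 are pairwise distinct — OK.
4. a8 = 5 is outside [0, 3] — violated.
5. values 8, 7, 5 are pairwise distinct — OK.
6. |5 - 7| = 2 — OK.
7. gcd(7, 7) = 7, not 1 — violated.
8. a5 = 7 is outside [-1, 5] — violated.
9. a3 = 7, a4 = 8; 7 ≤ 8 (want >) — violated.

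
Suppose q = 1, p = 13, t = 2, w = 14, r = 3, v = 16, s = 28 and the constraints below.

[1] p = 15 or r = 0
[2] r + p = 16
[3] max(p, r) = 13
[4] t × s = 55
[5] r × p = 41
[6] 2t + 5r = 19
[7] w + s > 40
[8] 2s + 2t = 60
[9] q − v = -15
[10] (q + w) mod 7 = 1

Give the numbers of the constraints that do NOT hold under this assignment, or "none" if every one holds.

Constraints 1, 4, 5 do not hold.

[1] p = 13 ≠ 15 and r = 3 ≠ 0; both disjuncts false — fails.
[2] r + p = 3 + 13 = 16 — holds.
[3] max(13, 3) = 13 — holds.
[4] t × s = 2 × 28 = 56, not 55 — fails.
[5] r × p = 3 × 13 = 39, not 41 — fails.
[6] 2t + 5r = 2(2) + 5(3) = 19 — holds.
[7] w + s = 14 + 28 = 42; 42 > 40 — holds.
[8] 2s + 2t = 2(28) + 2(2) = 60 — holds.
[9] q − v = 1 − 16 = -15 — holds.
[10] q + w = 15; 15 mod 7 = 1 — holds.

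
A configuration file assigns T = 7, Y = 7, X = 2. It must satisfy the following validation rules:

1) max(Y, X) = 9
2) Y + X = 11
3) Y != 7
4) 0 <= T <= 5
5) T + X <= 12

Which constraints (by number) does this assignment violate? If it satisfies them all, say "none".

1) max(7, 2) = 7, not 9 — does not hold.
2) Y + X = 7 + 2 = 9, not 11 — does not hold.
3) Y = 7, but 7 is required to differ — does not hold.
4) T = 7 is outside [0, 5] — does not hold.
5) T + X = 7 + 2 = 9; 9 ≤ 12 — holds.

Violated: 1, 2, 3, and 4.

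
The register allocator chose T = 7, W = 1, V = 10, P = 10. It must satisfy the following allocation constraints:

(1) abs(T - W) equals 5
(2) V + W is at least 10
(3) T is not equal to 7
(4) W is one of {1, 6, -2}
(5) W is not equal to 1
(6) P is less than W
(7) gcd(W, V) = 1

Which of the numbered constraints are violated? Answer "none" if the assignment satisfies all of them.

(1) abs(7 - 1) = 6, not 5  fails
(2) V + W = 10 + 1 = 11; 11 ≥ 10  holds
(3) T = 7, but 7 is required to differ  fails
(4) W = 1 is in {1, 6, -2}  holds
(5) W = 1, but 1 is required to differ  fails
(6) P = 10, W = 1; 10 ≥ 1 (want <)  fails
(7) gcd(1, 10) = 1  holds

The assignment fails constraints 1, 3, 5, and 6.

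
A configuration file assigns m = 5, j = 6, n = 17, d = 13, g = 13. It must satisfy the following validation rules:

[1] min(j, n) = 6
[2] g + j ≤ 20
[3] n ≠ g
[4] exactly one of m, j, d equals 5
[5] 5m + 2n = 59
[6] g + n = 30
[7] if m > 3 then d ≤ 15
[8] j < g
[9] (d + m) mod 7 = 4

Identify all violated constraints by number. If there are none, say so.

[1] min(6, 17) = 6  true
[2] g + j = 13 + 6 = 19; 19 ≤ 20  true
[3] n = 17, g = 13; distinct  true
[4] m=5, j=6, d=13; 1 of them equals 5  true
[5] 5m + 2n = 5(5) + 2(17) = 59  true
[6] g + n = 13 + 17 = 30  true
[7] m = 5 > 3, so we need d ≤ 15; d = 13 ≤ 15  true
[8] j = 6, g = 13; 6 < 13  true
[9] d + m = 18; 18 mod 7 = 4  true

The assignment satisfies every constraint.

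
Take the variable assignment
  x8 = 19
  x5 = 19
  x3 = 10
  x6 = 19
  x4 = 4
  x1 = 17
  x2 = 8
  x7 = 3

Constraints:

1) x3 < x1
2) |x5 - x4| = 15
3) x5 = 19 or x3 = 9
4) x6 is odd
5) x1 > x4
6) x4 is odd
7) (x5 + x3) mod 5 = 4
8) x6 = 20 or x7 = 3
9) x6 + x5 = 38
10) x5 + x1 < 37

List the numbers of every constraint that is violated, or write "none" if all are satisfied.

1) x3 = 10, x1 = 17; 10 < 17 — holds.
2) |19 - 4| = 15 — holds.
3) x5 = 19 = 19 (first disjunct) — holds.
4) x6 = 19 is odd — holds.
5) x1 = 17, x4 = 4; 17 > 4 — holds.
6) x4 = 4 is even — fails.
7) x5 + x3 = 29; 29 mod 5 = 4 — holds.
8) x6 = 19 ≠ 20, but x7 = 3 = 3 (second disjunct) — holds.
9) x6 + x5 = 19 + 19 = 38 — holds.
10) x5 + x1 = 19 + 17 = 36; 36 < 37 — holds.

The assignment fails constraint 6.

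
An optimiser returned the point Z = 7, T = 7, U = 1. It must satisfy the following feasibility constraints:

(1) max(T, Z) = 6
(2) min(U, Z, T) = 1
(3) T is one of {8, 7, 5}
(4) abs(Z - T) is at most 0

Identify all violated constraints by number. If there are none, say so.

Violated: 1.

(1) max(7, 7) = 7, not 6 — violated.
(2) min(1, 7, 7) = 1 — satisfied.
(3) T = 7 is in {8, 7, 5} — satisfied.
(4) abs(7 - 7) = 0; 0 ≤ 0 — satisfied.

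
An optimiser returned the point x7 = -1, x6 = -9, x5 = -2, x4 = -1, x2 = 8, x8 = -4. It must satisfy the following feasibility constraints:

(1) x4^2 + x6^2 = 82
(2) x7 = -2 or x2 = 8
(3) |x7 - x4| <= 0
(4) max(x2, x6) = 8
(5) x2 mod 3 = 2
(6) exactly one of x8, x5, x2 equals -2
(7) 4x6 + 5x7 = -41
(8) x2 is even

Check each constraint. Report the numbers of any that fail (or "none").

(1) x4^2 + x6^2 = (-1)^2 + (-9)^2 = 1 + 81 = 82 — OK.
(2) x7 = -1 ≠ -2, but x2 = 8 = 8 (second disjunct) — OK.
(3) |-1 - (-1)| = 0; 0 ≤ 0 — OK.
(4) max(8, -9) = 8 — OK.
(5) 8 mod 3 = 2 — OK.
(6) x8=-4, x5=-2, x2=8; 1 of them equals -2 — OK.
(7) 4x6 + 5x7 = 4(-9) + 5(-1) = -41 — OK.
(8) x2 = 8 is even — OK.

Yes — all constraints hold.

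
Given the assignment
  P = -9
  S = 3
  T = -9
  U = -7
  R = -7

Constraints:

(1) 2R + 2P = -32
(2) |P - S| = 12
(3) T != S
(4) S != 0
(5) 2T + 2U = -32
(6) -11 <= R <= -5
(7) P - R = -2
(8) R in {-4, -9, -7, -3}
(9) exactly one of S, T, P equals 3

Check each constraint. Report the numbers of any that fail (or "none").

(1) 2R + 2P = 2(-7) + 2(-9) = -32 — holds.
(2) |-9 - 3| = 12 — holds.
(3) T = -9, S = 3; distinct — holds.
(4) S = 3, and 3 ≠ 0 — holds.
(5) 2T + 2U = 2(-9) + 2(-7) = -32 — holds.
(6) R = -7 lies in [-11, -5] — holds.
(7) P - R = -9 - (-7) = -2 — holds.
(8) R = -7 is in {-4, -9, -7, -3} — holds.
(9) S=3, T=-9, P=-9; 1 of them equals 3 — holds.

No violations.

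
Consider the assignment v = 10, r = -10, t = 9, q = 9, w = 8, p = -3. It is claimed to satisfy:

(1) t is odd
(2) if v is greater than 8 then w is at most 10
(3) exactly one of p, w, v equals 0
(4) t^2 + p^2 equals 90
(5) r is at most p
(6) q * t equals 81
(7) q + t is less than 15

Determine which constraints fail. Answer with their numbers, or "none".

The assignment fails constraints 3 and 7.

(1) t = 9 is odd  yes
(2) v = 10 > 8, so we need w ≤ 10; w = 8 ≤ 10  yes
(3) p=-3, w=8, v=10; 0 of them equal 0, not exactly one  no
(4) t^2 + p^2 = 9^2 + (-3)^2 = 81 + 9 = 90  yes
(5) r = -10, p = -3; -10 ≤ -3  yes
(6) q * t = 9 * 9 = 81  yes
(7) q + t = 9 + 9 = 18; 18 ≥ 15, bound 15 not met  no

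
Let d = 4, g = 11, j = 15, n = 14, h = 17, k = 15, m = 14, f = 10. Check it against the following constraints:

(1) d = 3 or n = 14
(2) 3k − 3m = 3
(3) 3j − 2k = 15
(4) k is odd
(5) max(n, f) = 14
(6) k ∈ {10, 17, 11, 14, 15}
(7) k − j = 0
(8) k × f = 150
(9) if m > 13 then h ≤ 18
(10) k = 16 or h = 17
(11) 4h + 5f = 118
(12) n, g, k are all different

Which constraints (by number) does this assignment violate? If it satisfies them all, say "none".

None — every constraint holds.

(1) d = 4 ≠ 3, but n = 14 = 14 (second disjunct) — OK.
(2) 3k − 3m = 3(15) − 3(14) = 3 — OK.
(3) 3j − 2k = 3(15) − 2(15) = 15 — OK.
(4) k = 15 is odd — OK.
(5) max(14, 10) = 14 — OK.
(6) k = 15 is in {10, 17, 11, 14, 15} — OK.
(7) k − j = 15 − 15 = 0 — OK.
(8) k × f = 15 × 10 = 150 — OK.
(9) m = 14 > 13, so we need h ≤ 18; h = 17 ≤ 18 — OK.
(10) k = 15 ≠ 16, but h = 17 = 17 (second disjunct) — OK.
(11) 4h + 5f = 4(17) + 5(10) = 118 — OK.
(12) values 14, 11, 15 are pairwise distinct — OK.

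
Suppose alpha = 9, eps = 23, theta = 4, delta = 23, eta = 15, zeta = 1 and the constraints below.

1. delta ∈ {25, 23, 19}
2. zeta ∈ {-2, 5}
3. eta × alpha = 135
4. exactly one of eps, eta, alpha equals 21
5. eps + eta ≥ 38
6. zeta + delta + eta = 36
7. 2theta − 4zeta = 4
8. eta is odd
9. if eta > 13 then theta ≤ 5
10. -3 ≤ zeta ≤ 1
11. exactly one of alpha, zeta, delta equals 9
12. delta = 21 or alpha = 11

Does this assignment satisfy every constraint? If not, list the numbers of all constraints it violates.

Violated: 2, 4, 6, and 12.

1. delta = 23 is in {25, 23, 19} — holds.
2. zeta = 1 is not in {-2, 5} — fails.
3. eta × alpha = 15 × 9 = 135 — holds.
4. eps=23, eta=15, alpha=9; 0 of them equal 21, not exactly one — fails.
5. eps + eta = 23 + 15 = 38; 38 ≥ 38 — holds.
6. zeta + delta + eta = 1 + 23 + 15 = 39, not 36 — fails.
7. 2theta − 4zeta = 2(4) − 4(1) = 4 — holds.
8. eta = 15 is odd — holds.
9. eta = 15 > 13, so we need theta ≤ 5; theta = 4 ≤ 5 — holds.
10. zeta = 1 lies in [-3, 1] — holds.
11. alpha=9, zeta=1, delta=23; 1 of them equals 9 — holds.
12. delta = 23 ≠ 21 and alpha = 9 ≠ 11; both disjuncts false — fails.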